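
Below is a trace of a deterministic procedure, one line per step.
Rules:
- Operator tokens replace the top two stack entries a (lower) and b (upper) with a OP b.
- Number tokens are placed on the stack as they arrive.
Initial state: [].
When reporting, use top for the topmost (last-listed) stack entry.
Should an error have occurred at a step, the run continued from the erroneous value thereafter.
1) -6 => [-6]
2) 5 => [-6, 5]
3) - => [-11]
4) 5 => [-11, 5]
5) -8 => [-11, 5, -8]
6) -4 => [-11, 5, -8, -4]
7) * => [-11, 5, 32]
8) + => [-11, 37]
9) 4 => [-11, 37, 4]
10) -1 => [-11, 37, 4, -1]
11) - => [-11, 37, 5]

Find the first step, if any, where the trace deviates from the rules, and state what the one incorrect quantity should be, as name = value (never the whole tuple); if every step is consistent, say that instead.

step 1: push -6: top = -6 -> checks out
step 2: push 5: top = 5 -> exactly as logged
step 3: -6 - 5 = -11 -> checks out
step 4: push 5: top = 5 -> in agreement
step 5: push -8: top = -8 -> confirmed correct
step 6: push -4: top = -4 -> exactly as logged
step 7: -8 * -4 = 32 -> no discrepancy
step 8: 5 + 32 = 37 -> no discrepancy
step 9: push 4: top = 4 -> verified
step 10: push -1: top = -1 -> matches
step 11: 4 - -1 = 5 -> no discrepancy
All entries verified; no error found.

no error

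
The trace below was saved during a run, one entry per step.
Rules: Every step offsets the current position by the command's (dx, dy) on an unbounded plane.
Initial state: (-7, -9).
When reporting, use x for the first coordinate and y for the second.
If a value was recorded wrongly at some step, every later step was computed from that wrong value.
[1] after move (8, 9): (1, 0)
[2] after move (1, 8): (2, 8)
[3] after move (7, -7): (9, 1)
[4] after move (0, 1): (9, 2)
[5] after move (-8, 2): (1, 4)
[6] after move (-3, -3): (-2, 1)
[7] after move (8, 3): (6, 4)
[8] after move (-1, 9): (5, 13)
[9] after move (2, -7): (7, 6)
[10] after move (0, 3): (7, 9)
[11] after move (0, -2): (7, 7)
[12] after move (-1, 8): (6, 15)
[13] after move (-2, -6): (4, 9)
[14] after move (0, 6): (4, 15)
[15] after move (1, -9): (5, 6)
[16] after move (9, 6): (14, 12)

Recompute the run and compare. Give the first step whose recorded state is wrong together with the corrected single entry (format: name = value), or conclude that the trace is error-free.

Recomputing the run from the initial state:
step 1: x = 1, y = 0
step 2: x = 2, y = 8
step 3: x = 9, y = 1
step 4: x = 9, y = 2
step 5: x = 1, y = 4
step 6: x = -2, y = 1
step 7: x = 6, y = 4
step 8: x = 5, y = 13
step 9: x = 7, y = 6
step 10: x = 7, y = 9
step 11: x = 7, y = 7
step 12: x = 6, y = 15
step 13: x = 4, y = 9
step 14: x = 4, y = 15
step 15: x = 5, y = 6
step 16: x = 14, y = 12
This matches the trace at every step.

no error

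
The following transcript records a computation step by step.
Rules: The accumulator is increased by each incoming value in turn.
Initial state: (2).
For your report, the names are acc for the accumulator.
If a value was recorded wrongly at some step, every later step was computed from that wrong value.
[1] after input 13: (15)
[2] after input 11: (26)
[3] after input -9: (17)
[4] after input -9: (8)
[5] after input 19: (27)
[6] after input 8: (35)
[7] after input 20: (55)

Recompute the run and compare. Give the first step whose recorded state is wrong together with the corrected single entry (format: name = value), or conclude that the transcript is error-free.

step 1: acc = 2 + 13 = 15 -> checks out
step 2: acc = 15 + 11 = 26 -> checks out
step 3: acc = 26 + -9 = 17 -> consistent with the transcript
step 4: acc = 17 + -9 = 8 -> same as recorded
step 5: acc = 8 + 19 = 27 -> consistent with the transcript
step 6: acc = 27 + 8 = 35 -> agrees with the transcript
step 7: acc = 35 + 20 = 55 -> in agreement
Every step is consistent.

no error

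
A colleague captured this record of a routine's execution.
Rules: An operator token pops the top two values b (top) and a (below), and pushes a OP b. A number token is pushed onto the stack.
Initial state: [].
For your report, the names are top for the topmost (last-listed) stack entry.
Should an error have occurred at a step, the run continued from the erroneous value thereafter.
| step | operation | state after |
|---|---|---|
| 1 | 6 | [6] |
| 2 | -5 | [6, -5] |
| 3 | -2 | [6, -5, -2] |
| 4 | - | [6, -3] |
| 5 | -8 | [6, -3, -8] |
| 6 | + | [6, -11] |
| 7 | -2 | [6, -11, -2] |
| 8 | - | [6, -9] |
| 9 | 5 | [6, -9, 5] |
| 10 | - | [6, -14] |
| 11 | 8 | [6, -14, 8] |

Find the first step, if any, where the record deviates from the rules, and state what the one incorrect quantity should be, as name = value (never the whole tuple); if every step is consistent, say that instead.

Recomputing the run from the initial state:
step 1: [6]
step 2: [6, -5]
step 3: [6, -5, -2]
step 4: [6, -3]
step 5: [6, -3, -8]
step 6: [6, -11]
step 7: [6, -11, -2]
step 8: [6, -9]
step 9: [6, -9, 5]
step 10: [6, -14]
step 11: [6, -14, 8]
This matches the record at every step.

no error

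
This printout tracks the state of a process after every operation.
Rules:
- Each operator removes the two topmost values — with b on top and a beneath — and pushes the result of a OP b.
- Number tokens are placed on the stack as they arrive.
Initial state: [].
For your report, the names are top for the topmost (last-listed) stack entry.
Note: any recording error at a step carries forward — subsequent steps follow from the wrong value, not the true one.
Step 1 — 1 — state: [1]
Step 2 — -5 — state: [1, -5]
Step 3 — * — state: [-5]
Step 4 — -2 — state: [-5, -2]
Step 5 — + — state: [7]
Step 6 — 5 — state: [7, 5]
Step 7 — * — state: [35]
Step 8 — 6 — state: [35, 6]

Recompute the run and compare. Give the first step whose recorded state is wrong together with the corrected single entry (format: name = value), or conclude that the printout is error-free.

Recomputing the run from the initial state:
step 1: [1]
step 2: [1, -5]
step 3: [-5]
step 4: [-5, -2]
step 5: [-7]
step 6: [-7, 5]
step 7: [-35]
step 8: [-35, 6]
The first disagreement with the printout is at step 5, where the value should be top = -7.

step 5, top = -7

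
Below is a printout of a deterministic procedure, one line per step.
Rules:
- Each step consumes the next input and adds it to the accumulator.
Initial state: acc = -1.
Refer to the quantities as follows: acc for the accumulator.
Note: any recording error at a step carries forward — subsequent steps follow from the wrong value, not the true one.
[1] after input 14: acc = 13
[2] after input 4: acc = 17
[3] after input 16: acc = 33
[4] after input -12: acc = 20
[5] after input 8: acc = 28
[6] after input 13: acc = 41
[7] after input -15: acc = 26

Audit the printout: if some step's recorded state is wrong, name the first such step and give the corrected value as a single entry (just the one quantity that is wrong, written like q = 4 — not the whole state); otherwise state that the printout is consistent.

1. acc = -1 + 14 = 13 (agrees with the printout)
2. acc = 13 + 4 = 17 (in agreement)
3. acc = 17 + 16 = 33 (checks out)
4. acc = 33 + -12 = 21 (first mismatch against the printout)
The audit stops at step 4: the recorded entry is wrong and should be acc = 21.

step 4, acc = 21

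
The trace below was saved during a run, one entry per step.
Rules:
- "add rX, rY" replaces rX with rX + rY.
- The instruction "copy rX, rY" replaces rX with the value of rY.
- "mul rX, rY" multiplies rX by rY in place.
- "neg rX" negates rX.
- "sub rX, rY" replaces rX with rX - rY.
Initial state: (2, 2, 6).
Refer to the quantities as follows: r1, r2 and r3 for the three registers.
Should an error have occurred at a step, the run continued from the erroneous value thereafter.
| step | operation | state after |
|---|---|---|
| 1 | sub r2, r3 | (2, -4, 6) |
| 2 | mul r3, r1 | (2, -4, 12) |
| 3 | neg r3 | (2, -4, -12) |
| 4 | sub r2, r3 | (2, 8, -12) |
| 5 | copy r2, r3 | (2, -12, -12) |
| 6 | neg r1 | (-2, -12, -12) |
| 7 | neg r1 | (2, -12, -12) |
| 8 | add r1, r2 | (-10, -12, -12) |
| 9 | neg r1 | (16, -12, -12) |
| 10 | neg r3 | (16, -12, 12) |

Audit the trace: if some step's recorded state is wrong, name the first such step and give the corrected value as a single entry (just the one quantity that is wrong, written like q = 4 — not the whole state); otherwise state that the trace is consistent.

Recomputing the run from the initial state:
step 1: r1 = 2, r2 = -4, r3 = 6
step 2: r1 = 2, r2 = -4, r3 = 12
step 3: r1 = 2, r2 = -4, r3 = -12
step 4: r1 = 2, r2 = 8, r3 = -12
step 5: r1 = 2, r2 = -12, r3 = -12
step 6: r1 = -2, r2 = -12, r3 = -12
step 7: r1 = 2, r2 = -12, r3 = -12
step 8: r1 = -10, r2 = -12, r3 = -12
step 9: r1 = 10, r2 = -12, r3 = -12
step 10: r1 = 10, r2 = -12, r3 = 12
The first disagreement with the trace is at step 9, where the value should be r1 = 10.

step 9, r1 = 10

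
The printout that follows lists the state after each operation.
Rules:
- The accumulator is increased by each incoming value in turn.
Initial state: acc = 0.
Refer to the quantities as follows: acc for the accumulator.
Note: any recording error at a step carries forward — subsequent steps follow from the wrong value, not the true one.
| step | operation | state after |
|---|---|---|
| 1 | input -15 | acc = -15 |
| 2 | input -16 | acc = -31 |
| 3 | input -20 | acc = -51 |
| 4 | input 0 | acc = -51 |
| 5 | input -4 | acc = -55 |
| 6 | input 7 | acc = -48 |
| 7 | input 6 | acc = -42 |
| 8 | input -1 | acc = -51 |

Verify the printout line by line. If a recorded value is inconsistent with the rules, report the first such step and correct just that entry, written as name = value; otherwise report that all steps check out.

Step 1: acc = 0 + -15 = -15 — in agreement.
Step 2: acc = -15 + -16 = -31 — same as recorded.
Step 3: acc = -31 + -20 = -51 — consistent with the printout.
Step 4: acc = -51 + 0 = -51 — exactly as logged.
Step 5: acc = -51 + -4 = -55 — no discrepancy.
Step 6: acc = -55 + 7 = -48 — consistent with the printout.
Step 7: acc = -48 + 6 = -42 — no discrepancy.
Step 8: acc = -42 + -1 = -43 — a discrepancy with the printout.
The audit stops at step 8: the recorded entry is wrong and should be acc = -43.

step 8, acc = -43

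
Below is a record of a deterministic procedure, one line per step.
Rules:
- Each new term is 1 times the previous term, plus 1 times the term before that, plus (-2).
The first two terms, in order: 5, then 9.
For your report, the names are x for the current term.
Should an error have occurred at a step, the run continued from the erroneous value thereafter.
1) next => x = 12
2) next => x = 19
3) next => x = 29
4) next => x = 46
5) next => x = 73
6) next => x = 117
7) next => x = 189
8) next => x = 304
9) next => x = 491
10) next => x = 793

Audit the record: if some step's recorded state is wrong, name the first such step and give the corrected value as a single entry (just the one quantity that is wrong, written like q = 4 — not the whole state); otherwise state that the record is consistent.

Step 1: x = 1*(9) + (1)*(5) + (-2) = 12 — checks out.
Step 2: x = 1*(12) + (1)*(9) + (-2) = 19 — exactly as logged.
Step 3: x = 1*(19) + (1)*(12) + (-2) = 29 — no discrepancy.
Step 4: x = 1*(29) + (1)*(19) + (-2) = 46 — agrees with the record.
Step 5: x = 1*(46) + (1)*(29) + (-2) = 73 — agrees with the record.
Step 6: x = 1*(73) + (1)*(46) + (-2) = 117 — checks out.
Step 7: x = 1*(117) + (1)*(73) + (-2) = 188 — not what was recorded.
First deviation found at step 7; the corrected entry is x = 188.

step 7, x = 188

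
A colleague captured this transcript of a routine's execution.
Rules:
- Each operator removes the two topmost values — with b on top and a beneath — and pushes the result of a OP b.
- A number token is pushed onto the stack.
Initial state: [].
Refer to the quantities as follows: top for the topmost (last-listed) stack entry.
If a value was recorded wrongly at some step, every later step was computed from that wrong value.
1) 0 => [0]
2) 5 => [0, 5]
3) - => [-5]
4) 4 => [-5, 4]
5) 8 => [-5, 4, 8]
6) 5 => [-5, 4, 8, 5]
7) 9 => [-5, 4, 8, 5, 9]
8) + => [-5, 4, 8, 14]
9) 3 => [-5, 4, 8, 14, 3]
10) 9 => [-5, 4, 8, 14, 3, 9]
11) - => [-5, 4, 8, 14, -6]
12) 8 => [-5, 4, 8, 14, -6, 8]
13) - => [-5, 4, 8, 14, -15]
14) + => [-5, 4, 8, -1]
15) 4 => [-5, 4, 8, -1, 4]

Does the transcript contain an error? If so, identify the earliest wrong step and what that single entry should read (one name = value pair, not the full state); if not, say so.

Step 1: push 0: top = 0 — same as recorded.
Step 2: push 5: top = 5 — consistent with the transcript.
Step 3: 0 - 5 = -5 — exactly as logged.
Step 4: push 4: top = 4 — no discrepancy.
Step 5: push 8: top = 8 — matches.
Step 6: push 5: top = 5 — exactly as logged.
Step 7: push 9: top = 9 — exactly as logged.
Step 8: 5 + 9 = 14 — no discrepancy.
Step 9: push 3: top = 3 — consistent with the transcript.
Step 10: push 9: top = 9 — verified.
Step 11: 3 - 9 = -6 — checks out.
Step 12: push 8: top = 8 — checks out.
Step 13: -6 - 8 = -14 — a discrepancy with the transcript.
Conclusion: step 13 carries the first error; the entry should be top = -14.

step 13, top = -14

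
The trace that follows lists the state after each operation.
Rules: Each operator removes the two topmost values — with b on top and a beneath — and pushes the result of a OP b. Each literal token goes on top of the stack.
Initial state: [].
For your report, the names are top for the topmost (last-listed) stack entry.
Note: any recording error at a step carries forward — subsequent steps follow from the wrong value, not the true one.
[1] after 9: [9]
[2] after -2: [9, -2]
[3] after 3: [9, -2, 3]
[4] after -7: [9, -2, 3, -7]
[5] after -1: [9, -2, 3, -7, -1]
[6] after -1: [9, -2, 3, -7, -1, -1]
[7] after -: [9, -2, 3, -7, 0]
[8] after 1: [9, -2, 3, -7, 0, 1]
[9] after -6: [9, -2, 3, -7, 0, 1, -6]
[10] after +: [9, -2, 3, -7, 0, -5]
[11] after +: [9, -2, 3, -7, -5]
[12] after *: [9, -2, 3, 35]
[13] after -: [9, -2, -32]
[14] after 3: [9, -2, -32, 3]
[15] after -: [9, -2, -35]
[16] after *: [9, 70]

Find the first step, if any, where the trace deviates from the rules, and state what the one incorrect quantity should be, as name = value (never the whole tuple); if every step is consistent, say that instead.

step 1: push 9: top = 9 -> checks out
step 2: push -2: top = -2 -> verified
step 3: push 3: top = 3 -> exactly as logged
step 4: push -7: top = -7 -> checks out
step 5: push -1: top = -1 -> consistent with the trace
step 6: push -1: top = -1 -> in agreement
step 7: -1 - -1 = 0 -> confirmed correct
step 8: push 1: top = 1 -> no discrepancy
step 9: push -6: top = -6 -> matches
step 10: 1 + -6 = -5 -> exactly as logged
step 11: 0 + -5 = -5 -> consistent with the trace
step 12: -7 * -5 = 35 -> no discrepancy
step 13: 3 - 35 = -32 -> confirmed correct
step 14: push 3: top = 3 -> checks out
step 15: -32 - 3 = -35 -> no discrepancy
step 16: -2 * -35 = 70 -> exactly as logged
All steps check out; nothing to correct.

no error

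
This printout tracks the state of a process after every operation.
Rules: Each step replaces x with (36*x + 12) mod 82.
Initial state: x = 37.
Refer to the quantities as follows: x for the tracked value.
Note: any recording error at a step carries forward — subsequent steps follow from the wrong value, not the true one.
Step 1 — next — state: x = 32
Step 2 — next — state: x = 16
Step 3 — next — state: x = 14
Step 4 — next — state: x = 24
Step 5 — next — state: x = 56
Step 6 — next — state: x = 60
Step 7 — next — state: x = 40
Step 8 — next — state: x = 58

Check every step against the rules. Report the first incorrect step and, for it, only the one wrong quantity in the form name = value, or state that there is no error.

no error

Recomputing the run from the initial state:
step 1: x = 32
step 2: x = 16
step 3: x = 14
step 4: x = 24
step 5: x = 56
step 6: x = 60
step 7: x = 40
step 8: x = 58
This matches the printout at every step.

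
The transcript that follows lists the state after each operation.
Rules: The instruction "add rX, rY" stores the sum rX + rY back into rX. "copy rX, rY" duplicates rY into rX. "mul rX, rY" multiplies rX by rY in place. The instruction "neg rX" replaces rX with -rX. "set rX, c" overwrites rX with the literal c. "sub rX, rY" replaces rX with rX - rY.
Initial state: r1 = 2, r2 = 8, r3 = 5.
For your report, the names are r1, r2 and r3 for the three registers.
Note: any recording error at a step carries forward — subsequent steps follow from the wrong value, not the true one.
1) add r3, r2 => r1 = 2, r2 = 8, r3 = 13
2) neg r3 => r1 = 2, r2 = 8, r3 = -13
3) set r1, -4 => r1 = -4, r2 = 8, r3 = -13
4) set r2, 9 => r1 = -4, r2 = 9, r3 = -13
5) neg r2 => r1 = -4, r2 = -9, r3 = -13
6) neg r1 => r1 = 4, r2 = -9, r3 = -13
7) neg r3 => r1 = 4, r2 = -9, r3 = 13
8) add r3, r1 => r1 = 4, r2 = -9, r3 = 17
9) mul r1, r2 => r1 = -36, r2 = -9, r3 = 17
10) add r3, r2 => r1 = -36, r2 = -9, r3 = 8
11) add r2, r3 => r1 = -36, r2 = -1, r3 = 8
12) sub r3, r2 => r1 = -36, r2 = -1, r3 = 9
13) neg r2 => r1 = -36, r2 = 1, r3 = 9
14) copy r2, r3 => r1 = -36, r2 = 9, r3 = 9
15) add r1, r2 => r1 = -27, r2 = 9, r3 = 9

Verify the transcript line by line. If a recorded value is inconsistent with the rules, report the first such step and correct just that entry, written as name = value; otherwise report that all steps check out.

no error

1. r3 = 5 + 8 = 13 (verified)
2. r3 = -(13) = -13 (same as recorded)
3. r1 = -4 (matches)
4. r2 = 9 (exactly as logged)
5. r2 = -(9) = -9 (verified)
6. r1 = -(-4) = 4 (agrees with the transcript)
7. r3 = -(-13) = 13 (same as recorded)
8. r3 = 13 + 4 = 17 (same as recorded)
9. r1 = 4 * -9 = -36 (same as recorded)
10. r3 = 17 + -9 = 8 (exactly as logged)
11. r2 = -9 + 8 = -1 (exactly as logged)
12. r3 = 8 - -1 = 9 (confirmed correct)
13. r2 = -(-1) = 1 (no discrepancy)
14. r2 = 9 (checks out)
15. r1 = -36 + 9 = -27 (agrees with the transcript)
Every step is consistent.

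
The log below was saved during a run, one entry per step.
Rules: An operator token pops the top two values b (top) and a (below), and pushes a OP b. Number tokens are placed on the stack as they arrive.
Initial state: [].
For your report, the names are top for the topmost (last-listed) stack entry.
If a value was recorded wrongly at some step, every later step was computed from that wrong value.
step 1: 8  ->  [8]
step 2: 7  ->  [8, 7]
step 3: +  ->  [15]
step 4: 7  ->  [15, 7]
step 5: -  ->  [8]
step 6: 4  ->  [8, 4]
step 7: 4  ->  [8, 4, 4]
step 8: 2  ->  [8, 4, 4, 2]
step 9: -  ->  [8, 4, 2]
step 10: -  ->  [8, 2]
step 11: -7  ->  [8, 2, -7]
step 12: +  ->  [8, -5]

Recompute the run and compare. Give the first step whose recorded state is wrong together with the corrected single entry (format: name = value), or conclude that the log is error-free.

no error

Recomputing the run from the initial state:
step 1: [8]
step 2: [8, 7]
step 3: [15]
step 4: [15, 7]
step 5: [8]
step 6: [8, 4]
step 7: [8, 4, 4]
step 8: [8, 4, 4, 2]
step 9: [8, 4, 2]
step 10: [8, 2]
step 11: [8, 2, -7]
step 12: [8, -5]
This matches the log at every step.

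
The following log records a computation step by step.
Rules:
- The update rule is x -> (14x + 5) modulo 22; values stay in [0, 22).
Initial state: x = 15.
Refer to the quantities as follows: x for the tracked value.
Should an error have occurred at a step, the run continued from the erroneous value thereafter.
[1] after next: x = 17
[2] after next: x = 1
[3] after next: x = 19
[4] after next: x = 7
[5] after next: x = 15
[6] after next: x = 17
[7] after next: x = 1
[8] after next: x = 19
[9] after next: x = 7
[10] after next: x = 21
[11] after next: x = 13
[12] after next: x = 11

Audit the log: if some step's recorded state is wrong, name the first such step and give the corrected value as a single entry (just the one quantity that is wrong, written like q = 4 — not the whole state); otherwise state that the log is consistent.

step 10, x = 15

Recomputing the run from the initial state:
step 1: x = 17
step 2: x = 1
step 3: x = 19
step 4: x = 7
step 5: x = 15
step 6: x = 17
step 7: x = 1
step 8: x = 19
step 9: x = 7
step 10: x = 15
step 11: x = 17
step 12: x = 1
The first disagreement with the log is at step 10, where the value should be x = 15.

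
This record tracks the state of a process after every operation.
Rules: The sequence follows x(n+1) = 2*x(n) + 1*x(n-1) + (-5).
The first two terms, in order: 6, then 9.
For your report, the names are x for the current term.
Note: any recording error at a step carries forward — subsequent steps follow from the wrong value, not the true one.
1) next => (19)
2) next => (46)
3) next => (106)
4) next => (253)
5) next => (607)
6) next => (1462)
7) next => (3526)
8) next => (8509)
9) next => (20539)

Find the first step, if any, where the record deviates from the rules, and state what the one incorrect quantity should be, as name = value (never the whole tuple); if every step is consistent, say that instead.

Recomputing the run from the initial state:
step 1: x = 19
step 2: x = 42
step 3: x = 98
step 4: x = 233
step 5: x = 559
step 6: x = 1346
step 7: x = 3246
step 8: x = 7833
step 9: x = 18907
The first disagreement with the record is at step 2, where the value should be x = 42.

step 2, x = 42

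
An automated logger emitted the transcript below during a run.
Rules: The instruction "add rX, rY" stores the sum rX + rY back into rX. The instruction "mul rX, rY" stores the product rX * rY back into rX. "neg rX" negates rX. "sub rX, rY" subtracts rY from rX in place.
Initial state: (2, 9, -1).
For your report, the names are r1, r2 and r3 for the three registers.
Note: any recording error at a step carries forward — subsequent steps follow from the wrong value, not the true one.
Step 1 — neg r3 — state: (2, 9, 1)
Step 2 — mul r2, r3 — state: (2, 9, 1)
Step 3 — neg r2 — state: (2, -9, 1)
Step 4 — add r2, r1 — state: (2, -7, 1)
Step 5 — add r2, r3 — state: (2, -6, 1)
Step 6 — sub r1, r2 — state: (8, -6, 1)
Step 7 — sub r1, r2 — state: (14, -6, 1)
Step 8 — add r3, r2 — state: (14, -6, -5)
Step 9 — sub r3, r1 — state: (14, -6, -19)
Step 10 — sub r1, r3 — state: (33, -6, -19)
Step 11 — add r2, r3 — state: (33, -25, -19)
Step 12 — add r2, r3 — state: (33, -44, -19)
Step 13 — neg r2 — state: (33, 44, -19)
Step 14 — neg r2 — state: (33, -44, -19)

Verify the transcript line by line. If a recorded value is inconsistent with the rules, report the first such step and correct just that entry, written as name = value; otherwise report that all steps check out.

step 1: r3 = -(-1) = 1 -> in agreement
step 2: r2 = 9 * 1 = 9 -> exactly as logged
step 3: r2 = -(9) = -9 -> exactly as logged
step 4: r2 = -9 + 2 = -7 -> checks out
step 5: r2 = -7 + 1 = -6 -> agrees with the transcript
step 6: r1 = 2 - -6 = 8 -> agrees with the transcript
step 7: r1 = 8 - -6 = 14 -> verified
step 8: r3 = 1 + -6 = -5 -> verified
step 9: r3 = -5 - 14 = -19 -> in agreement
step 10: r1 = 14 - -19 = 33 -> consistent with the transcript
step 11: r2 = -6 + -19 = -25 -> exactly as logged
step 12: r2 = -25 + -19 = -44 -> agrees with the transcript
step 13: r2 = -(-44) = 44 -> exactly as logged
step 14: r2 = -(44) = -44 -> no discrepancy
Every step is consistent.

no error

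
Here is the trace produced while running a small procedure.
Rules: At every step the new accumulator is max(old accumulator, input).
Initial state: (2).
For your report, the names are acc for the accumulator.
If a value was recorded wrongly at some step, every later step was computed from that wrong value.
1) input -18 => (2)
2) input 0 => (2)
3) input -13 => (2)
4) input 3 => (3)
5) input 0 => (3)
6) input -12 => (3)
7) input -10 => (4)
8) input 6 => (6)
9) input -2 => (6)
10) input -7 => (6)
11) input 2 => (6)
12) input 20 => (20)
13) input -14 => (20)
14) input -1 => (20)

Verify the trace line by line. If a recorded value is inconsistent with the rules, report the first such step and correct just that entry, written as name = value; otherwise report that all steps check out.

step 7, acc = 3

Step 1: acc = max(2, -18) = 2 — same as recorded.
Step 2: acc = max(2, 0) = 2 — verified.
Step 3: acc = max(2, -13) = 2 — exactly as logged.
Step 4: acc = max(2, 3) = 3 — verified.
Step 5: acc = max(3, 0) = 3 — agrees with the trace.
Step 6: acc = max(3, -12) = 3 — matches.
Step 7: acc = max(3, -10) = 3 — the recorded entry deviates here.
The earliest wrong entry is at step 7: it should read acc = 3.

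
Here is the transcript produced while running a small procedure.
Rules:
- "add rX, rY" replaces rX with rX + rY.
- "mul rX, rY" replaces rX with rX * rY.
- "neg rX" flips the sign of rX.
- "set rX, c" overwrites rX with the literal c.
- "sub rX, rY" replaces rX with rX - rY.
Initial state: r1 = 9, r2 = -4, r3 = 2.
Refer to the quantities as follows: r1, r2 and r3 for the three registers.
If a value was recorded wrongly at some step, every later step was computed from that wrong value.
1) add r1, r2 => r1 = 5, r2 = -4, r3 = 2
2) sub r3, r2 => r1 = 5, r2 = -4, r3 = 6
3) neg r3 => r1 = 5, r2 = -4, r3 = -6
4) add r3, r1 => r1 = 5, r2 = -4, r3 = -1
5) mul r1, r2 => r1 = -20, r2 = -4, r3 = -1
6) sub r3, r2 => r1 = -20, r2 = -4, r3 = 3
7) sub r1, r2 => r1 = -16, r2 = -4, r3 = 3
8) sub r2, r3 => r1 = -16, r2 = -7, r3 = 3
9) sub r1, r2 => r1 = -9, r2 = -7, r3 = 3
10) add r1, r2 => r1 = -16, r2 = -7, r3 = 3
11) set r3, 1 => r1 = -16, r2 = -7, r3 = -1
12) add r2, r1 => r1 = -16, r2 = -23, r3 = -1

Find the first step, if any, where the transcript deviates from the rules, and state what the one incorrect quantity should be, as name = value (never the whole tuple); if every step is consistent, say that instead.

Step 1: r1 = 9 + -4 = 5 — confirmed correct.
Step 2: r3 = 2 - -4 = 6 — confirmed correct.
Step 3: r3 = -(6) = -6 — no discrepancy.
Step 4: r3 = -6 + 5 = -1 — agrees with the transcript.
Step 5: r1 = 5 * -4 = -20 — confirmed correct.
Step 6: r3 = -1 - -4 = 3 — exactly as logged.
Step 7: r1 = -20 - -4 = -16 — matches.
Step 8: r2 = -4 - 3 = -7 — in agreement.
Step 9: r1 = -16 - -7 = -9 — in agreement.
Step 10: r1 = -9 + -7 = -16 — verified.
Step 11: r3 = 1 — this is not what the transcript shows.
That makes step 11 the first incorrect line — r3 = 1 is what it should show.

step 11, r3 = 1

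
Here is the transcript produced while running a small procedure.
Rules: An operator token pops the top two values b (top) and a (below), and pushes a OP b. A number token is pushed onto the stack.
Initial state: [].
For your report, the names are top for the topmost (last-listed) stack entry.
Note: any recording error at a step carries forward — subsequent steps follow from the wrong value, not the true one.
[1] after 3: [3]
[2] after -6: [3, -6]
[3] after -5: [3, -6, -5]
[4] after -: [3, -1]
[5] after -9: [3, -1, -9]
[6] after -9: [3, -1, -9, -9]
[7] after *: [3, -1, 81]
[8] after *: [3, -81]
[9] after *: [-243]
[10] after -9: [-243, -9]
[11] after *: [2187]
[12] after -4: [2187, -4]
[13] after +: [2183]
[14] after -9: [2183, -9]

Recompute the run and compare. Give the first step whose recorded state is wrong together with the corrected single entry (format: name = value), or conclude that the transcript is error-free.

no error

Step 1: push 3: top = 3 — same as recorded.
Step 2: push -6: top = -6 — agrees with the transcript.
Step 3: push -5: top = -5 — verified.
Step 4: -6 - -5 = -1 — checks out.
Step 5: push -9: top = -9 — no discrepancy.
Step 6: push -9: top = -9 — checks out.
Step 7: -9 * -9 = 81 — exactly as logged.
Step 8: -1 * 81 = -81 — matches.
Step 9: 3 * -81 = -243 — verified.
Step 10: push -9: top = -9 — same as recorded.
Step 11: -243 * -9 = 2187 — checks out.
Step 12: push -4: top = -4 — exactly as logged.
Step 13: 2187 + -4 = 2183 — same as recorded.
Step 14: push -9: top = -9 — exactly as logged.
Nothing is out of place; the run is error-free.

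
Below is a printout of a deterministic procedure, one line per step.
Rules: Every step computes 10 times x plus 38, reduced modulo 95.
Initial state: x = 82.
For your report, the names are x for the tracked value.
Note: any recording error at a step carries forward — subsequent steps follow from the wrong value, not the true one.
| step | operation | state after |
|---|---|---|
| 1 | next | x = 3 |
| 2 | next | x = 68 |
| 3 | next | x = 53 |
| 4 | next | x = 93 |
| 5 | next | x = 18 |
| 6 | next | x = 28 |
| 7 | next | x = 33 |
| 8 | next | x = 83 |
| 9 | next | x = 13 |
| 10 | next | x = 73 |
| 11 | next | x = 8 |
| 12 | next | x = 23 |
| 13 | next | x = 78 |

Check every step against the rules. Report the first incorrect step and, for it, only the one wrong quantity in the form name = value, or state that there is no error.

1. x = (10*82 + 38) mod 95 = 3 (no discrepancy)
2. x = (10*3 + 38) mod 95 = 68 (exactly as logged)
3. x = (10*68 + 38) mod 95 = 53 (checks out)
4. x = (10*53 + 38) mod 95 = 93 (agrees with the printout)
5. x = (10*93 + 38) mod 95 = 18 (verified)
6. x = (10*18 + 38) mod 95 = 28 (confirmed correct)
7. x = (10*28 + 38) mod 95 = 33 (no discrepancy)
8. x = (10*33 + 38) mod 95 = 83 (matches)
9. x = (10*83 + 38) mod 95 = 13 (in agreement)
10. x = (10*13 + 38) mod 95 = 73 (same as recorded)
11. x = (10*73 + 38) mod 95 = 8 (matches)
12. x = (10*8 + 38) mod 95 = 23 (matches)
13. x = (10*23 + 38) mod 95 = 78 (checks out)
The recomputation confirms every line.

no error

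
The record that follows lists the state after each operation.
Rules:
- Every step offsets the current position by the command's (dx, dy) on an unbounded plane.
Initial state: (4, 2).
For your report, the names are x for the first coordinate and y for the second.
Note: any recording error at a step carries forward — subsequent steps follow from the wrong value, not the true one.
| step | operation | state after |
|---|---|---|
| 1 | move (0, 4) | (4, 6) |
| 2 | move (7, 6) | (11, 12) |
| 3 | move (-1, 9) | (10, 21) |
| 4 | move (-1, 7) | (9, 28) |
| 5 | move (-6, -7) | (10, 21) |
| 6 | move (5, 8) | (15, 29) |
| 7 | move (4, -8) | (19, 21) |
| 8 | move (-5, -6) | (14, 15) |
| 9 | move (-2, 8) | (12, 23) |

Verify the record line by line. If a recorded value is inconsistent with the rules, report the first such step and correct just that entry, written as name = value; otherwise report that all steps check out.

step 5, x = 3

step 1: x = 4 + (0) = 4, y = 2 + (4) = 6 -> verified
step 2: x = 4 + (7) = 11, y = 6 + (6) = 12 -> no discrepancy
step 3: x = 11 + (-1) = 10, y = 12 + (9) = 21 -> verified
step 4: x = 10 + (-1) = 9, y = 21 + (7) = 28 -> in agreement
step 5: x = 9 + (-6) = 3, y = 28 + (-7) = 21 -> this is not what the record shows
That makes step 5 the first incorrect line — x = 3 is what it should show.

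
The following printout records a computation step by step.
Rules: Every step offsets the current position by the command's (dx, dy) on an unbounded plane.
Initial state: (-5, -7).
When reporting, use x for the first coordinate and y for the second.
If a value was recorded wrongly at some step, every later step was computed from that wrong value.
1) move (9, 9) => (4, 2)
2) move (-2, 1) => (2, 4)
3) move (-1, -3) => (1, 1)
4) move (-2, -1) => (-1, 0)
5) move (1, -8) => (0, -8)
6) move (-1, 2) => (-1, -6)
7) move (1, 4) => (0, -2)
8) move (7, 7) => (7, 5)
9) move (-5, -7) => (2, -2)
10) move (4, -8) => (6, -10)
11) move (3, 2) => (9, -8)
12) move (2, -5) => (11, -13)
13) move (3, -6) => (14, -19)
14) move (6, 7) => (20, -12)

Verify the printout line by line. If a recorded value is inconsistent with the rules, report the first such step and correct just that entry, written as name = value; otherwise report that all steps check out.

step 2, y = 3

step 1: x = -5 + (9) = 4, y = -7 + (9) = 2 -> no discrepancy
step 2: x = 4 + (-2) = 2, y = 2 + (1) = 3 -> first mismatch against the printout
That makes step 2 the first incorrect line — y = 3 is what it should show.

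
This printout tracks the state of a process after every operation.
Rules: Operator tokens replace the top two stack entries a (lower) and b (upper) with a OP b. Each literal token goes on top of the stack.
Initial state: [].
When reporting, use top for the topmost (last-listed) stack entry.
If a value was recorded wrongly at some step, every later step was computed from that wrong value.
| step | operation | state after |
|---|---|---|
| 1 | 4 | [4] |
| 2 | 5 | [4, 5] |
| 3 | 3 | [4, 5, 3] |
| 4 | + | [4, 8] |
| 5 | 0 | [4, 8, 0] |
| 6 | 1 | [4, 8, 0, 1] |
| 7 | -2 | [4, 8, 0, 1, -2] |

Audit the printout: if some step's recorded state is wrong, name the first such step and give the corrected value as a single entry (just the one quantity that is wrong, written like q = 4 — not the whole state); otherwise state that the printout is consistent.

1. push 4: top = 4 (no discrepancy)
2. push 5: top = 5 (exactly as logged)
3. push 3: top = 3 (matches)
4. 5 + 3 = 8 (agrees with the printout)
5. push 0: top = 0 (confirmed correct)
6. push 1: top = 1 (confirmed correct)
7. push -2: top = -2 (checks out)
All entries verified; no error found.

no error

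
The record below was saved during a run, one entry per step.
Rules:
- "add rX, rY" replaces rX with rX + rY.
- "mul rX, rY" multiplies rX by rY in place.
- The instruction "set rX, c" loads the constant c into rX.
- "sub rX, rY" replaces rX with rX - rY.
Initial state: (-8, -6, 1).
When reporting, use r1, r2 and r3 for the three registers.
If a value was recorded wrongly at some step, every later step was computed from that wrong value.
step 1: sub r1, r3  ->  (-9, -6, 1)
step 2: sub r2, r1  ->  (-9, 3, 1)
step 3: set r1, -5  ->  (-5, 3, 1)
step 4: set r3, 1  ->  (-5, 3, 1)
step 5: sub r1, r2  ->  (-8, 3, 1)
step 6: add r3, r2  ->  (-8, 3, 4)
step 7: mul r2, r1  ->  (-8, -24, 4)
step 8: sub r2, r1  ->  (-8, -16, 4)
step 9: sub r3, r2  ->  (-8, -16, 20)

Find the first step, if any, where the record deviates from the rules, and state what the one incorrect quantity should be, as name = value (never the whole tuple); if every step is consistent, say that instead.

1. r1 = -8 - 1 = -9 (in agreement)
2. r2 = -6 - -9 = 3 (matches)
3. r1 = -5 (no discrepancy)
4. r3 = 1 (same as recorded)
5. r1 = -5 - 3 = -8 (agrees with the record)
6. r3 = 1 + 3 = 4 (verified)
7. r2 = 3 * -8 = -24 (no discrepancy)
8. r2 = -24 - -8 = -16 (same as recorded)
9. r3 = 4 - -16 = 20 (agrees with the record)
All entries verified; no error found.

no error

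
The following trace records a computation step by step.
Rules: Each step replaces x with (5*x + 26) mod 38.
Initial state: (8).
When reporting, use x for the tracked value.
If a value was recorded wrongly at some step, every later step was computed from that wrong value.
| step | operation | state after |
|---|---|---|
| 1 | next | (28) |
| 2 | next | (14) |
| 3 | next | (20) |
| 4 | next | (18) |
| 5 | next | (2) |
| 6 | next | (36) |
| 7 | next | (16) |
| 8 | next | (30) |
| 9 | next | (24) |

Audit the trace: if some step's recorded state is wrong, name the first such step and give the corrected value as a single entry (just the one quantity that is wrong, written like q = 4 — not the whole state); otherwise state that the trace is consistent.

step 4, x = 12

Step 1: x = (5*8 + 26) mod 38 = 28 — no discrepancy.
Step 2: x = (5*28 + 26) mod 38 = 14 — verified.
Step 3: x = (5*14 + 26) mod 38 = 20 — same as recorded.
Step 4: x = (5*20 + 26) mod 38 = 12 — the recorded entry deviates here.
Conclusion: step 4 carries the first error; the entry should be x = 12.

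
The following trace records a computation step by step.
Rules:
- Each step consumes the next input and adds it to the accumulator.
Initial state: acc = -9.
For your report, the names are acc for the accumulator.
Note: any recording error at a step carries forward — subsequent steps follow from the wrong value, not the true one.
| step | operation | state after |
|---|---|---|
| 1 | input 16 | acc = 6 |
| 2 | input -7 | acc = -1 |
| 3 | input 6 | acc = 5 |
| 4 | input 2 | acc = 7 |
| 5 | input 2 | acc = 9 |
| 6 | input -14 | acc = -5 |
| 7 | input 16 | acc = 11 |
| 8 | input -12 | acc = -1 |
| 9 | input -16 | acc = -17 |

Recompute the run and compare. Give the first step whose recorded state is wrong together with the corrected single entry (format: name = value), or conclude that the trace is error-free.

Recomputing the run from the initial state:
step 1: acc = 7
step 2: acc = 0
step 3: acc = 6
step 4: acc = 8
step 5: acc = 10
step 6: acc = -4
step 7: acc = 12
step 8: acc = 0
step 9: acc = -16
The first disagreement with the trace is at step 1, where the value should be acc = 7.

step 1, acc = 7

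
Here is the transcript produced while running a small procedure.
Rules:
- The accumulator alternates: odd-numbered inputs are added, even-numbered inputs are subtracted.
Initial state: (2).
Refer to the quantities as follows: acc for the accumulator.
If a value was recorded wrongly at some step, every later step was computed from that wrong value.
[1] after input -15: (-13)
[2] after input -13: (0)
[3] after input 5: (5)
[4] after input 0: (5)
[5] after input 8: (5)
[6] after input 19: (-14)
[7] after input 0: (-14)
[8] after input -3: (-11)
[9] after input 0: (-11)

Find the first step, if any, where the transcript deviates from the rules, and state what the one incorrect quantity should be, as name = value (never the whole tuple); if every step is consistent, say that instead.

step 5, acc = 13

Step 1: acc = 2 + -15 = -13 — agrees with the transcript.
Step 2: acc = -13 - -13 = 0 — same as recorded.
Step 3: acc = 0 + 5 = 5 — no discrepancy.
Step 4: acc = 5 - 0 = 5 — agrees with the transcript.
Step 5: acc = 5 + 8 = 13 — the entry is off here.
First deviation found at step 5; the corrected entry is acc = 13.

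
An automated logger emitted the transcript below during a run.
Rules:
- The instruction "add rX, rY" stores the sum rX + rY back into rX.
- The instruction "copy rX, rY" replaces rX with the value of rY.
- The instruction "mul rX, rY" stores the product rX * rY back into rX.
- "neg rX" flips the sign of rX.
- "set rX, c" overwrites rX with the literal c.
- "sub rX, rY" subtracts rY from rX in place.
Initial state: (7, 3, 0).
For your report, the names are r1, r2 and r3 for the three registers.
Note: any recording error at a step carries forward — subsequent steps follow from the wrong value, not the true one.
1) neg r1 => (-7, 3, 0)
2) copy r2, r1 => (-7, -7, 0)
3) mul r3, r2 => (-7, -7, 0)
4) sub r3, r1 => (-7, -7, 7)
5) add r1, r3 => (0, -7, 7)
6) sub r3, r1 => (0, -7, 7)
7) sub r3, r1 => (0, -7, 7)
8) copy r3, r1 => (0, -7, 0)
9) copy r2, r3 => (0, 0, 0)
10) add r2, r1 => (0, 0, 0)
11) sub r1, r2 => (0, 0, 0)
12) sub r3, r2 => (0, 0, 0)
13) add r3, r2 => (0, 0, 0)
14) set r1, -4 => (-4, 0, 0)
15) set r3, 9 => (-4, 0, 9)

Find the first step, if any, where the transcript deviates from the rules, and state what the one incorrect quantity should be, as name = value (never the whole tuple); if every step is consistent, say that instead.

no error

Recomputing the run from the initial state:
step 1: r1 = -7, r2 = 3, r3 = 0
step 2: r1 = -7, r2 = -7, r3 = 0
step 3: r1 = -7, r2 = -7, r3 = 0
step 4: r1 = -7, r2 = -7, r3 = 7
step 5: r1 = 0, r2 = -7, r3 = 7
step 6: r1 = 0, r2 = -7, r3 = 7
step 7: r1 = 0, r2 = -7, r3 = 7
step 8: r1 = 0, r2 = -7, r3 = 0
step 9: r1 = 0, r2 = 0, r3 = 0
step 10: r1 = 0, r2 = 0, r3 = 0
step 11: r1 = 0, r2 = 0, r3 = 0
step 12: r1 = 0, r2 = 0, r3 = 0
step 13: r1 = 0, r2 = 0, r3 = 0
step 14: r1 = -4, r2 = 0, r3 = 0
step 15: r1 = -4, r2 = 0, r3 = 9
This matches the transcript at every step.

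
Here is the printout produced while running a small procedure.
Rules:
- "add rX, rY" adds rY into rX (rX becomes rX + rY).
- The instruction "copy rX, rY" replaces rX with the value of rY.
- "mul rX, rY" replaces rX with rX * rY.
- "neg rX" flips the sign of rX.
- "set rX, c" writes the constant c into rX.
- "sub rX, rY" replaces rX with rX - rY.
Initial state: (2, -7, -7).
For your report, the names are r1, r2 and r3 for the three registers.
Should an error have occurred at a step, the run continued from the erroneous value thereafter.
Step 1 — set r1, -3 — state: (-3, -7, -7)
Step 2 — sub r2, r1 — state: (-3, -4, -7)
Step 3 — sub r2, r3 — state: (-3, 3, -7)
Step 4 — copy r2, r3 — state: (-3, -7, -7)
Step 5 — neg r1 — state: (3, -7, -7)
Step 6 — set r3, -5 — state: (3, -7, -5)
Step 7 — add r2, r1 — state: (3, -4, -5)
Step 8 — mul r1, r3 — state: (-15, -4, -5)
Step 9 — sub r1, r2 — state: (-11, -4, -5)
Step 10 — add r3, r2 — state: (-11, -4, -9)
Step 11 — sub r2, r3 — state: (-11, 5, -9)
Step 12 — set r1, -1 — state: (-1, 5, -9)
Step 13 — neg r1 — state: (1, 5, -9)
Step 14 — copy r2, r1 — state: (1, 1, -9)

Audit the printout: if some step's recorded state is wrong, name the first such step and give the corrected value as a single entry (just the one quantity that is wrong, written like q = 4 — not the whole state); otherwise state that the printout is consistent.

no error

step 1: r1 = -3 -> agrees with the printout
step 2: r2 = -7 - -3 = -4 -> exactly as logged
step 3: r2 = -4 - -7 = 3 -> consistent with the printout
step 4: r2 = -7 -> matches
step 5: r1 = -(-3) = 3 -> verified
step 6: r3 = -5 -> no discrepancy
step 7: r2 = -7 + 3 = -4 -> same as recorded
step 8: r1 = 3 * -5 = -15 -> agrees with the printout
step 9: r1 = -15 - -4 = -11 -> confirmed correct
step 10: r3 = -5 + -4 = -9 -> confirmed correct
step 11: r2 = -4 - -9 = 5 -> in agreement
step 12: r1 = -1 -> in agreement
step 13: r1 = -(-1) = 1 -> consistent with the printout
step 14: r2 = 1 -> no discrepancy
All entries verified; no error found.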